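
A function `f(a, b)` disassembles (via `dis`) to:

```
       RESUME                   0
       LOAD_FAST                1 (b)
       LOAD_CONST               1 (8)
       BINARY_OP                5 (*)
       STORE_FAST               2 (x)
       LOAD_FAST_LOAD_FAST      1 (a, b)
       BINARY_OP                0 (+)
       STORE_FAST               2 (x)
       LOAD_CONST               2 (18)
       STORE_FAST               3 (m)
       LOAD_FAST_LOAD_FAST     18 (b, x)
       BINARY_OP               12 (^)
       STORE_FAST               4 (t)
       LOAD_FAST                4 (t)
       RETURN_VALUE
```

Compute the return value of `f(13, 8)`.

LOAD_FAST b → push 8. Stack: [8]
LOAD_CONST → push 8. Stack: [8, 8]
BINARY_OP * → 8 * 8 = 64. Stack: [64]
STORE_FAST x → x=64. Stack: []
LOAD_FAST_LOAD_FAST a,b → push 13,8. Stack: [13, 8]
BINARY_OP + → 13 + 8 = 21. Stack: [21]
STORE_FAST x → x=21. Stack: []
LOAD_CONST → push 18. Stack: [18]
STORE_FAST m → m=18. Stack: []
LOAD_FAST_LOAD_FAST b,x → push 8,21. Stack: [8, 21]
BINARY_OP ^ → 8 ^ 21 = 29. Stack: [29]
STORE_FAST t → t=29. Stack: []
LOAD_FAST t → push 29. Stack: [29]
RETURN_VALUE → return 29.

29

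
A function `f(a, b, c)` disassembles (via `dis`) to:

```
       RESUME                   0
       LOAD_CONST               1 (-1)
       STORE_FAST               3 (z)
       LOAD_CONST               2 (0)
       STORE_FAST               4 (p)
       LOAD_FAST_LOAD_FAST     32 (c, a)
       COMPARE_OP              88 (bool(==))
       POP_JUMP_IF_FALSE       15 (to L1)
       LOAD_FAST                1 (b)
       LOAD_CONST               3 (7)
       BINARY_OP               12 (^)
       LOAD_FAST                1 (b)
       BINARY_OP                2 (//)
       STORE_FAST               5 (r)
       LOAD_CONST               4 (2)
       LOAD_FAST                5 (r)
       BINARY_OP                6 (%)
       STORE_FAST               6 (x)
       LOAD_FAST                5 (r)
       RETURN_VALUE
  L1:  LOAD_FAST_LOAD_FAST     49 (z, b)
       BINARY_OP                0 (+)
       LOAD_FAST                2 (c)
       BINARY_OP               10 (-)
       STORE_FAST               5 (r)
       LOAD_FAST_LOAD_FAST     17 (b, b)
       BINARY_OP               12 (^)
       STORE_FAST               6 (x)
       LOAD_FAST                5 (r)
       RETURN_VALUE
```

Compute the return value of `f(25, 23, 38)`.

-16

LOAD_CONST → push -1. Stack: [-1]
STORE_FAST z → z=-1. Stack: []
LOAD_CONST → push 0. Stack: [0]
STORE_FAST p → p=0. Stack: []
LOAD_FAST_LOAD_FAST c,a → push 38,25. Stack: [38, 25]
COMPARE_OP bool(==) → 38 vs 25 = False. Stack: [False]
POP_JUMP_IF_FALSE → pop False; jump. Stack: []
LOAD_FAST_LOAD_FAST z,b → push -1,23. Stack: [-1, 23]
BINARY_OP + → -1 + 23 = 22. Stack: [22]
LOAD_FAST c → push 38. Stack: [22, 38]
BINARY_OP - → 22 - 38 = -16. Stack: [-16]
STORE_FAST r → r=-16. Stack: []
LOAD_FAST_LOAD_FAST b,b → push 23,23. Stack: [23, 23]
BINARY_OP ^ → 23 ^ 23 = 0. Stack: [0]
STORE_FAST x → x=0. Stack: []
LOAD_FAST r → push -16. Stack: [-16]
RETURN_VALUE → return -16.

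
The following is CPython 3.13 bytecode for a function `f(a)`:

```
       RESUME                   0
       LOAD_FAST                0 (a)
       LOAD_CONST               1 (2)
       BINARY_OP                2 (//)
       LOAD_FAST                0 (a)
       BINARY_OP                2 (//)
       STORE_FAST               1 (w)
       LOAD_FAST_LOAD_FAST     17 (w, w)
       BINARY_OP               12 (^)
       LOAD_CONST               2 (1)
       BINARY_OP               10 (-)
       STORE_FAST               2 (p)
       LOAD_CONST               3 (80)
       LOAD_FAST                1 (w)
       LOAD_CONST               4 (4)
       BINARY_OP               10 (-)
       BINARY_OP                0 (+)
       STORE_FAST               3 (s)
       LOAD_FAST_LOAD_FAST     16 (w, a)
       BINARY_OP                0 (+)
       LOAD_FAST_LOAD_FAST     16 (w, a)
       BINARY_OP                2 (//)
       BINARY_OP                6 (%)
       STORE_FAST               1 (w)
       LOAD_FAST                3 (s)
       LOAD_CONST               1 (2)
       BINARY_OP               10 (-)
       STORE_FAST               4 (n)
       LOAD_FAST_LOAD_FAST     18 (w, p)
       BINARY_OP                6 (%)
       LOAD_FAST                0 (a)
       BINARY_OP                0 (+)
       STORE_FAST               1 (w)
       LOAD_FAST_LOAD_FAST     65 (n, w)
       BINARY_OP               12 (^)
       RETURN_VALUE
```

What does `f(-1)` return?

-76

LOAD_FAST a → push -1. Stack: [-1]
LOAD_CONST → push 2. Stack: [-1, 2]
BINARY_OP // → -1 // 2 = -1. Stack: [-1]
LOAD_FAST a → push -1. Stack: [-1, -1]
BINARY_OP // → -1 // -1 = 1. Stack: [1]
STORE_FAST w → w=1. Stack: []
LOAD_FAST_LOAD_FAST w,w → push 1,1. Stack: [1, 1]
BINARY_OP ^ → 1 ^ 1 = 0. Stack: [0]
LOAD_CONST → push 1. Stack: [0, 1]
BINARY_OP - → 0 - 1 = -1. Stack: [-1]
STORE_FAST p → p=-1. Stack: []
LOAD_CONST → push 80. Stack: [80]
LOAD_FAST w → push 1. Stack: [80, 1]
LOAD_CONST → push 4. Stack: [80, 1, 4]
BINARY_OP - → 1 - 4 = -3. Stack: [80, -3]
BINARY_OP + → 80 + -3 = 77. Stack: [77]
STORE_FAST s → s=77. Stack: []
LOAD_FAST_LOAD_FAST w,a → push 1,-1. Stack: [1, -1]
BINARY_OP + → 1 + -1 = 0. Stack: [0]
LOAD_FAST_LOAD_FAST w,a → push 1,-1. Stack: [0, 1, -1]
BINARY_OP // → 1 // -1 = -1. Stack: [0, -1]
BINARY_OP % → 0 % -1 = 0. Stack: [0]
STORE_FAST w → w=0. Stack: []
LOAD_FAST s → push 77. Stack: [77]
LOAD_CONST → push 2. Stack: [77, 2]
BINARY_OP - → 77 - 2 = 75. Stack: [75]
STORE_FAST n → n=75. Stack: []
LOAD_FAST_LOAD_FAST w,p → push 0,-1. Stack: [0, -1]
BINARY_OP % → 0 % -1 = 0. Stack: [0]
LOAD_FAST a → push -1. Stack: [0, -1]
BINARY_OP + → 0 + -1 = -1. Stack: [-1]
STORE_FAST w → w=-1. Stack: []
LOAD_FAST_LOAD_FAST n,w → push 75,-1. Stack: [75, -1]
BINARY_OP ^ → 75 ^ -1 = -76. Stack: [-76]
RETURN_VALUE → return -76.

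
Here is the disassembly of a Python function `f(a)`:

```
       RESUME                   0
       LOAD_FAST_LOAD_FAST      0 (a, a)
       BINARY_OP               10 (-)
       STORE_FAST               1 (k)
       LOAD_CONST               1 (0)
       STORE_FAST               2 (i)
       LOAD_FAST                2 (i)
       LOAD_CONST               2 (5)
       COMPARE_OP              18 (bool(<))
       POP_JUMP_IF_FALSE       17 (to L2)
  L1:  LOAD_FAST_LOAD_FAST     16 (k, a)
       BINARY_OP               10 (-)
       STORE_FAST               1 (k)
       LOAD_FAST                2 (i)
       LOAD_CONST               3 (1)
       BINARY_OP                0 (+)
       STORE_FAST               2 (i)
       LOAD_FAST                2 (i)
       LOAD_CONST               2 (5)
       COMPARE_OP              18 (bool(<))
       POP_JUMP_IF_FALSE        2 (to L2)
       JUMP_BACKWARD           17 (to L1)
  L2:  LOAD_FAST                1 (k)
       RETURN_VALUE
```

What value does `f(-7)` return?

LOAD_FAST_LOAD_FAST a,a → push -7,-7
BINARY_OP - → -7 - -7 = 0
STORE_FAST k → k=0
LOAD_CONST → push 0
STORE_FAST i → i=0
LOAD_FAST i → push 0
LOAD_CONST → push 5
COMPARE_OP bool(<) → 0 vs 5 = True
POP_JUMP_IF_FALSE → pop True; no jump
LOAD_FAST_LOAD_FAST k,a → push 0,-7
BINARY_OP - → 0 - -7 = 7
STORE_FAST k → k=7
LOAD_FAST i → push 0
LOAD_CONST → push 1
BINARY_OP + → 0 + 1 = 1
STORE_FAST i → i=1
LOAD_FAST i → push 1
LOAD_CONST → push 5
COMPARE_OP bool(<) → 1 vs 5 = True
POP_JUMP_IF_FALSE → pop True; no jump
LOAD_FAST_LOAD_FAST k,a → push 7,-7
BINARY_OP - → 7 - -7 = 14
STORE_FAST k → k=14
LOAD_FAST i → push 1
LOAD_CONST → push 1
BINARY_OP + → 1 + 1 = 2
STORE_FAST i → i=2
LOAD_FAST i → push 2
LOAD_CONST → push 5
COMPARE_OP bool(<) → 2 vs 5 = True
POP_JUMP_IF_FALSE → pop True; no jump
LOAD_FAST_LOAD_FAST k,a → push 14,-7
BINARY_OP - → 14 - -7 = 21
STORE_FAST k → k=21
LOAD_FAST i → push 2
LOAD_CONST → push 1
BINARY_OP + → 2 + 1 = 3
STORE_FAST i → i=3
LOAD_FAST i → push 3
LOAD_CONST → push 5
COMPARE_OP bool(<) → 3 vs 5 = True
POP_JUMP_IF_FALSE → pop True; no jump
LOAD_FAST_LOAD_FAST k,a → push 21,-7
BINARY_OP - → 21 - -7 = 28
STORE_FAST k → k=28
LOAD_FAST i → push 3
LOAD_CONST → push 1
BINARY_OP + → 3 + 1 = 4
STORE_FAST i → i=4
LOAD_FAST i → push 4
LOAD_CONST → push 5
COMPARE_OP bool(<) → 4 vs 5 = True
POP_JUMP_IF_FALSE → pop True; no jump
LOAD_FAST_LOAD_FAST k,a → push 28,-7
BINARY_OP - → 28 - -7 = 35
STORE_FAST k → k=35
LOAD_FAST i → push 4
LOAD_CONST → push 1
BINARY_OP + → 4 + 1 = 5
STORE_FAST i → i=5
LOAD_FAST i → push 5
LOAD_CONST → push 5
COMPARE_OP bool(<) → 5 vs 5 = False
POP_JUMP_IF_FALSE → pop False; jump
LOAD_FAST k → push 35
RETURN_VALUE → return 35.

35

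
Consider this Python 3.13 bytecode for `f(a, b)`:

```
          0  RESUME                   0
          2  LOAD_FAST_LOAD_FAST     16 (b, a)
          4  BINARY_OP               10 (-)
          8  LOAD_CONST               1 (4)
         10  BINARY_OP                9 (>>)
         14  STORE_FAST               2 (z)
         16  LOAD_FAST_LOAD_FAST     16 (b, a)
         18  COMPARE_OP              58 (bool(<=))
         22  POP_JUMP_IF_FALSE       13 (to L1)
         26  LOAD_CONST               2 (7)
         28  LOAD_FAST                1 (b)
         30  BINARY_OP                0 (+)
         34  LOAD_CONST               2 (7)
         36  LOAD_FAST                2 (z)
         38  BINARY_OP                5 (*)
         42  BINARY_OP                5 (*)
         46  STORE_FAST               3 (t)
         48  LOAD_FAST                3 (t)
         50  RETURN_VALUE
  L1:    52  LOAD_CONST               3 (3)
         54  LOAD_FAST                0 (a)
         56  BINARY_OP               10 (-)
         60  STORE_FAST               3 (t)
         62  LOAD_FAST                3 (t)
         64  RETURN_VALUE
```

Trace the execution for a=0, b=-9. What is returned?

LOAD_FAST_LOAD_FAST b,a → push -9,0. Stack: [-9, 0]
BINARY_OP - → -9 - 0 = -9. Stack: [-9]
LOAD_CONST → push 4. Stack: [-9, 4]
BINARY_OP >> → -9 >> 4 = -1. Stack: [-1]
STORE_FAST z → z=-1. Stack: []
LOAD_FAST_LOAD_FAST b,a → push -9,0. Stack: [-9, 0]
COMPARE_OP bool(<=) → -9 vs 0 = True. Stack: [True]
POP_JUMP_IF_FALSE → pop True; no jump. Stack: []
LOAD_CONST → push 7. Stack: [7]
LOAD_FAST b → push -9. Stack: [7, -9]
BINARY_OP + → 7 + -9 = -2. Stack: [-2]
LOAD_CONST → push 7. Stack: [-2, 7]
LOAD_FAST z → push -1. Stack: [-2, 7, -1]
BINARY_OP * → 7 * -1 = -7. Stack: [-2, -7]
BINARY_OP * → -2 * -7 = 14. Stack: [14]
STORE_FAST t → t=14. Stack: []
LOAD_FAST t → push 14. Stack: [14]
RETURN_VALUE → return 14.

14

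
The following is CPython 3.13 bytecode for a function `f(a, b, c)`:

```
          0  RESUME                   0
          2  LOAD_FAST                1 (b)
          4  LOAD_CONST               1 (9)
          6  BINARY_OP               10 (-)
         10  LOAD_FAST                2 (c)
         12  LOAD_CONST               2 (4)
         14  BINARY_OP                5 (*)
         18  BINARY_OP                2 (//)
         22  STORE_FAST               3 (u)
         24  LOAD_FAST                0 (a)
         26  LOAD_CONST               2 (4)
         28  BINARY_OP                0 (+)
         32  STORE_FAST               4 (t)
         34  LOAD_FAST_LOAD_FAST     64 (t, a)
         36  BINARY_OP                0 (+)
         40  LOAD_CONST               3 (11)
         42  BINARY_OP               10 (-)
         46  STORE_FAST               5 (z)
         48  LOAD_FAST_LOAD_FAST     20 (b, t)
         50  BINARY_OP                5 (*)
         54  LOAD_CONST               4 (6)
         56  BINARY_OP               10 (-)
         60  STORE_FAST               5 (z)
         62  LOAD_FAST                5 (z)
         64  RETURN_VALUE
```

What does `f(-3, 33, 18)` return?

LOAD_FAST b → push 33. Stack: [33]
LOAD_CONST → push 9. Stack: [33, 9]
BINARY_OP - → 33 - 9 = 24. Stack: [24]
LOAD_FAST c → push 18. Stack: [24, 18]
LOAD_CONST → push 4. Stack: [24, 18, 4]
BINARY_OP * → 18 * 4 = 72. Stack: [24, 72]
BINARY_OP // → 24 // 72 = 0. Stack: [0]
STORE_FAST u → u=0. Stack: []
LOAD_FAST a → push -3. Stack: [-3]
LOAD_CONST → push 4. Stack: [-3, 4]
BINARY_OP + → -3 + 4 = 1. Stack: [1]
STORE_FAST t → t=1. Stack: []
LOAD_FAST_LOAD_FAST t,a → push 1,-3. Stack: [1, -3]
BINARY_OP + → 1 + -3 = -2. Stack: [-2]
LOAD_CONST → push 11. Stack: [-2, 11]
BINARY_OP - → -2 - 11 = -13. Stack: [-13]
STORE_FAST z → z=-13. Stack: []
LOAD_FAST_LOAD_FAST b,t → push 33,1. Stack: [33, 1]
BINARY_OP * → 33 * 1 = 33. Stack: [33]
LOAD_CONST → push 6. Stack: [33, 6]
BINARY_OP - → 33 - 6 = 27. Stack: [27]
STORE_FAST z → z=27. Stack: []
LOAD_FAST z → push 27. Stack: [27]
RETURN_VALUE → return 27.

27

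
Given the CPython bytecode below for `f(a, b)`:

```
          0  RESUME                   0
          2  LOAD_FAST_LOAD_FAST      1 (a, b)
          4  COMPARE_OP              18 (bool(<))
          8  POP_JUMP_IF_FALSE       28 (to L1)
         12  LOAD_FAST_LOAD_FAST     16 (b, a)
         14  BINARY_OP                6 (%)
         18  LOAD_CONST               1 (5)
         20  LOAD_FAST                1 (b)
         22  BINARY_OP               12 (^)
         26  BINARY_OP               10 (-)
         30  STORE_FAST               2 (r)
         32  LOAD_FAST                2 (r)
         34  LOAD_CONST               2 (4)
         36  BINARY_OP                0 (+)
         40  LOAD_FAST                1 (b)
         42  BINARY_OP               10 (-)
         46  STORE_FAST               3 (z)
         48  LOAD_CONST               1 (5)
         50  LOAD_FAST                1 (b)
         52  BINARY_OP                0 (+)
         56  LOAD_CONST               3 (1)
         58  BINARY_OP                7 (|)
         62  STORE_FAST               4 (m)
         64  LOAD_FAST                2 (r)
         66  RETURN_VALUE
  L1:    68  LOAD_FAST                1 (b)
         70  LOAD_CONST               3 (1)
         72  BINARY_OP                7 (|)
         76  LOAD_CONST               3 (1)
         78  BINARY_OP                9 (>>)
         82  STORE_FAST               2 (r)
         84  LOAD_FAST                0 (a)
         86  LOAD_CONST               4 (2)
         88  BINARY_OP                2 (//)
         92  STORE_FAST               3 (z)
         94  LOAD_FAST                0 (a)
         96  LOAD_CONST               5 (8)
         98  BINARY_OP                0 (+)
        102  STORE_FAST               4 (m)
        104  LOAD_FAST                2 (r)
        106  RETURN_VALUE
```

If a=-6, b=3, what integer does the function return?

LOAD_FAST_LOAD_FAST a,b → push -6,3. Stack: [-6, 3]
COMPARE_OP bool(<) → -6 vs 3 = True. Stack: [True]
POP_JUMP_IF_FALSE → pop True; no jump. Stack: []
LOAD_FAST_LOAD_FAST b,a → push 3,-6. Stack: [3, -6]
BINARY_OP % → 3 % -6 = -3. Stack: [-3]
LOAD_CONST → push 5. Stack: [-3, 5]
LOAD_FAST b → push 3. Stack: [-3, 5, 3]
BINARY_OP ^ → 5 ^ 3 = 6. Stack: [-3, 6]
BINARY_OP - → -3 - 6 = -9. Stack: [-9]
STORE_FAST r → r=-9. Stack: []
LOAD_FAST r → push -9. Stack: [-9]
LOAD_CONST → push 4. Stack: [-9, 4]
BINARY_OP + → -9 + 4 = -5. Stack: [-5]
LOAD_FAST b → push 3. Stack: [-5, 3]
BINARY_OP - → -5 - 3 = -8. Stack: [-8]
STORE_FAST z → z=-8. Stack: []
LOAD_CONST → push 5. Stack: [5]
LOAD_FAST b → push 3. Stack: [5, 3]
BINARY_OP + → 5 + 3 = 8. Stack: [8]
LOAD_CONST → push 1. Stack: [8, 1]
BINARY_OP | → 8 | 1 = 9. Stack: [9]
STORE_FAST m → m=9. Stack: []
LOAD_FAST r → push -9. Stack: [-9]
RETURN_VALUE → return -9.

-9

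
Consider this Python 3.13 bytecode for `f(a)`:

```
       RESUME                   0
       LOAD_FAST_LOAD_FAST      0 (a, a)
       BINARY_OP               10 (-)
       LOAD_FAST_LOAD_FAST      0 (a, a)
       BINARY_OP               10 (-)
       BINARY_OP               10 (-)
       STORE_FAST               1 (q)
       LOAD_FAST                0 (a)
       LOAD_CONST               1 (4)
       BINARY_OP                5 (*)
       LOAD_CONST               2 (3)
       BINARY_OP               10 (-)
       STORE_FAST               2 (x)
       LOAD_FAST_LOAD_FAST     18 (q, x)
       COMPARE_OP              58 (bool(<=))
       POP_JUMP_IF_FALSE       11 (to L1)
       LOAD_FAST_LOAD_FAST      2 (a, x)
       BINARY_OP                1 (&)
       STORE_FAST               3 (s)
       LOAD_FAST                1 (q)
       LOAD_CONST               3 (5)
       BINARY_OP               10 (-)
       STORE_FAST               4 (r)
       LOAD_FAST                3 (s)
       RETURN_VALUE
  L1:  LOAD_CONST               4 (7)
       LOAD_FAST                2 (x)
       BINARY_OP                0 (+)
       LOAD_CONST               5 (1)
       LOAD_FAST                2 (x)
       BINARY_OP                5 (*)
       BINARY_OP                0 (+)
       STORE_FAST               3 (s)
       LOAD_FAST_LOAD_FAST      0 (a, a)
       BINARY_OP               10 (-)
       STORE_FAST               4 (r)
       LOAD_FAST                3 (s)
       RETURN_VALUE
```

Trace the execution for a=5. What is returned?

LOAD_FAST_LOAD_FAST a,a → push 5,5. Stack: [5, 5]
BINARY_OP - → 5 - 5 = 0. Stack: [0]
LOAD_FAST_LOAD_FAST a,a → push 5,5. Stack: [0, 5, 5]
BINARY_OP - → 5 - 5 = 0. Stack: [0, 0]
BINARY_OP - → 0 - 0 = 0. Stack: [0]
STORE_FAST q → q=0. Stack: []
LOAD_FAST a → push 5. Stack: [5]
LOAD_CONST → push 4. Stack: [5, 4]
BINARY_OP * → 5 * 4 = 20. Stack: [20]
LOAD_CONST → push 3. Stack: [20, 3]
BINARY_OP - → 20 - 3 = 17. Stack: [17]
STORE_FAST x → x=17. Stack: []
LOAD_FAST_LOAD_FAST q,x → push 0,17. Stack: [0, 17]
COMPARE_OP bool(<=) → 0 vs 17 = True. Stack: [True]
POP_JUMP_IF_FALSE → pop True; no jump. Stack: []
LOAD_FAST_LOAD_FAST a,x → push 5,17. Stack: [5, 17]
BINARY_OP & → 5 & 17 = 1. Stack: [1]
STORE_FAST s → s=1. Stack: []
LOAD_FAST q → push 0. Stack: [0]
LOAD_CONST → push 5. Stack: [0, 5]
BINARY_OP - → 0 - 5 = -5. Stack: [-5]
STORE_FAST r → r=-5. Stack: []
LOAD_FAST s → push 1. Stack: [1]
RETURN_VALUE → return 1.

1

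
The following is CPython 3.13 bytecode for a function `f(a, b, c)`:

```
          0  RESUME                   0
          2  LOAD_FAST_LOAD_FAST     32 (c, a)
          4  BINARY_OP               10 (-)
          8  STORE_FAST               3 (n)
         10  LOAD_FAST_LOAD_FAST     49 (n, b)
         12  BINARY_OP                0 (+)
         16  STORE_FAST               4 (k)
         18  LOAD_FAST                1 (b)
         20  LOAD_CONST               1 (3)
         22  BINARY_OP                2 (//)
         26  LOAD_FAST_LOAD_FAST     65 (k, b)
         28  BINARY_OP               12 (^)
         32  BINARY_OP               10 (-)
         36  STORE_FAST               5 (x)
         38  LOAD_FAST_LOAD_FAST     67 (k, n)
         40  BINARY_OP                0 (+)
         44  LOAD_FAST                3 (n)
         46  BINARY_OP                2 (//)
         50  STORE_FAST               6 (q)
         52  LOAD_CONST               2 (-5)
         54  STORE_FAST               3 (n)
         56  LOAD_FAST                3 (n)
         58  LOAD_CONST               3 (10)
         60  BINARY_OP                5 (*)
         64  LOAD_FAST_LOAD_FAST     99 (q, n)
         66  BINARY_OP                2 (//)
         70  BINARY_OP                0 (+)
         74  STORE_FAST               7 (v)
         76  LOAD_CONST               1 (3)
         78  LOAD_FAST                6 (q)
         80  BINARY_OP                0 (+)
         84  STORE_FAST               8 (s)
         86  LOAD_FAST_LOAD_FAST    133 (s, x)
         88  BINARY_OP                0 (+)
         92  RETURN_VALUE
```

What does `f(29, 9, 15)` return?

21

LOAD_FAST_LOAD_FAST c,a → push 15,29. Stack: [15, 29]
BINARY_OP - → 15 - 29 = -14. Stack: [-14]
STORE_FAST n → n=-14. Stack: []
LOAD_FAST_LOAD_FAST n,b → push -14,9. Stack: [-14, 9]
BINARY_OP + → -14 + 9 = -5. Stack: [-5]
STORE_FAST k → k=-5. Stack: []
LOAD_FAST b → push 9. Stack: [9]
LOAD_CONST → push 3. Stack: [9, 3]
BINARY_OP // → 9 // 3 = 3. Stack: [3]
LOAD_FAST_LOAD_FAST k,b → push -5,9. Stack: [3, -5, 9]
BINARY_OP ^ → -5 ^ 9 = -14. Stack: [3, -14]
BINARY_OP - → 3 - -14 = 17. Stack: [17]
STORE_FAST x → x=17. Stack: []
LOAD_FAST_LOAD_FAST k,n → push -5,-14. Stack: [-5, -14]
BINARY_OP + → -5 + -14 = -19. Stack: [-19]
LOAD_FAST n → push -14. Stack: [-19, -14]
BINARY_OP // → -19 // -14 = 1. Stack: [1]
STORE_FAST q → q=1. Stack: []
LOAD_CONST → push -5. Stack: [-5]
STORE_FAST n → n=-5. Stack: []
LOAD_FAST n → push -5. Stack: [-5]
LOAD_CONST → push 10. Stack: [-5, 10]
BINARY_OP * → -5 * 10 = -50. Stack: [-50]
LOAD_FAST_LOAD_FAST q,n → push 1,-5. Stack: [-50, 1, -5]
BINARY_OP // → 1 // -5 = -1. Stack: [-50, -1]
BINARY_OP + → -50 + -1 = -51. Stack: [-51]
STORE_FAST v → v=-51. Stack: []
LOAD_CONST → push 3. Stack: [3]
LOAD_FAST q → push 1. Stack: [3, 1]
BINARY_OP + → 3 + 1 = 4. Stack: [4]
STORE_FAST s → s=4. Stack: []
LOAD_FAST_LOAD_FAST s,x → push 4,17. Stack: [4, 17]
BINARY_OP + → 4 + 17 = 21. Stack: [21]
RETURN_VALUE → return 21.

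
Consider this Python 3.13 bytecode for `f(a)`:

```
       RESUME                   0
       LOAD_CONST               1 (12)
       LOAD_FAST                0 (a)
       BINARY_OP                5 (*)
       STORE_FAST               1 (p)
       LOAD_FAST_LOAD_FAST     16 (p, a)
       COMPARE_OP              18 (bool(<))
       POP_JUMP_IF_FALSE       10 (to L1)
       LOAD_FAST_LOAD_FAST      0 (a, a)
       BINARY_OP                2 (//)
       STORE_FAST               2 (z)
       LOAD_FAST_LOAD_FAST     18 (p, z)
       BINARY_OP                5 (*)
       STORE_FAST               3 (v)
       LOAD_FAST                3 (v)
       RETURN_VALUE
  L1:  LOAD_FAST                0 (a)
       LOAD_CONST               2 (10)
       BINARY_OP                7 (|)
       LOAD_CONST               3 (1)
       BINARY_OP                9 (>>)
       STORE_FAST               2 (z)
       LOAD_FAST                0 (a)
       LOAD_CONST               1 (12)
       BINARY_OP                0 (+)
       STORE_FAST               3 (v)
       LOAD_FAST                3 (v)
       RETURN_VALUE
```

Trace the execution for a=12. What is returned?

24

LOAD_CONST → push 12. Stack: [12]
LOAD_FAST a → push 12. Stack: [12, 12]
BINARY_OP * → 12 * 12 = 144. Stack: [144]
STORE_FAST p → p=144. Stack: []
LOAD_FAST_LOAD_FAST p,a → push 144,12. Stack: [144, 12]
COMPARE_OP bool(<) → 144 vs 12 = False. Stack: [False]
POP_JUMP_IF_FALSE → pop False; jump. Stack: []
LOAD_FAST a → push 12. Stack: [12]
LOAD_CONST → push 10. Stack: [12, 10]
BINARY_OP | → 12 | 10 = 14. Stack: [14]
LOAD_CONST → push 1. Stack: [14, 1]
BINARY_OP >> → 14 >> 1 = 7. Stack: [7]
STORE_FAST z → z=7. Stack: []
LOAD_FAST a → push 12. Stack: [12]
LOAD_CONST → push 12. Stack: [12, 12]
BINARY_OP + → 12 + 12 = 24. Stack: [24]
STORE_FAST v → v=24. Stack: []
LOAD_FAST v → push 24. Stack: [24]
RETURN_VALUE → return 24.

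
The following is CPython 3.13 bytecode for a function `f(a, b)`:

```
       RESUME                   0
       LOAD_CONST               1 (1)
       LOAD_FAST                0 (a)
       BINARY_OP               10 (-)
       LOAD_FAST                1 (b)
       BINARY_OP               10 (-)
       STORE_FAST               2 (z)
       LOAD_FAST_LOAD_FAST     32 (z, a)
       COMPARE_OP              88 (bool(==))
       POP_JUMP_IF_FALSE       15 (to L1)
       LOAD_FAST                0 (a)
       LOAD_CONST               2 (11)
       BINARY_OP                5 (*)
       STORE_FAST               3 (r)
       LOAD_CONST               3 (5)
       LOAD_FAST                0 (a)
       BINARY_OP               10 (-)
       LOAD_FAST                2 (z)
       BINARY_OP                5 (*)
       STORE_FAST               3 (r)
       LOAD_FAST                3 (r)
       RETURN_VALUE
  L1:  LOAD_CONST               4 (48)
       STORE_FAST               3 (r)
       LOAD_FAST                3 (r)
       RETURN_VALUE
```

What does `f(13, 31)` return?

48

LOAD_CONST → push 1. Stack: [1]
LOAD_FAST a → push 13. Stack: [1, 13]
BINARY_OP - → 1 - 13 = -12. Stack: [-12]
LOAD_FAST b → push 31. Stack: [-12, 31]
BINARY_OP - → -12 - 31 = -43. Stack: [-43]
STORE_FAST z → z=-43. Stack: []
LOAD_FAST_LOAD_FAST z,a → push -43,13. Stack: [-43, 13]
COMPARE_OP bool(==) → -43 vs 13 = False. Stack: [False]
POP_JUMP_IF_FALSE → pop False; jump. Stack: []
LOAD_CONST → push 48. Stack: [48]
STORE_FAST r → r=48. Stack: []
LOAD_FAST r → push 48. Stack: [48]
RETURN_VALUE → return 48.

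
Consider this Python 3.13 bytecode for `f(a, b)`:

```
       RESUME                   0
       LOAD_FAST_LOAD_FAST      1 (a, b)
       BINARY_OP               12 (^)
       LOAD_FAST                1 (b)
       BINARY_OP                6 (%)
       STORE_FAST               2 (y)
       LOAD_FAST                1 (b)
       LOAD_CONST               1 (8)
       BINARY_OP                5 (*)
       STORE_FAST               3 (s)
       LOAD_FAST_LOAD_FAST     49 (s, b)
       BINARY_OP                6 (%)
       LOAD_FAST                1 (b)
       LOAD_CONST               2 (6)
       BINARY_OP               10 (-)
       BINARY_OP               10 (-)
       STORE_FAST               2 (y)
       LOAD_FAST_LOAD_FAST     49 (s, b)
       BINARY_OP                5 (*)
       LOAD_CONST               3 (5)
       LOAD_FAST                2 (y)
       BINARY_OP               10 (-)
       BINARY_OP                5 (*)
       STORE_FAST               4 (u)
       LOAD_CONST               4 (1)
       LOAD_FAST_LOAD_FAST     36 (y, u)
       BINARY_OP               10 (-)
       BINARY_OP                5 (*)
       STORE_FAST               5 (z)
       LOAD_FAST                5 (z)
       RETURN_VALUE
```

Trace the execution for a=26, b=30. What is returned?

-208824

LOAD_FAST_LOAD_FAST a,b → push 26,30. Stack: [26, 30]
BINARY_OP ^ → 26 ^ 30 = 4. Stack: [4]
LOAD_FAST b → push 30. Stack: [4, 30]
BINARY_OP % → 4 % 30 = 4. Stack: [4]
STORE_FAST y → y=4. Stack: []
LOAD_FAST b → push 30. Stack: [30]
LOAD_CONST → push 8. Stack: [30, 8]
BINARY_OP * → 30 * 8 = 240. Stack: [240]
STORE_FAST s → s=240. Stack: []
LOAD_FAST_LOAD_FAST s,b → push 240,30. Stack: [240, 30]
BINARY_OP % → 240 % 30 = 0. Stack: [0]
LOAD_FAST b → push 30. Stack: [0, 30]
LOAD_CONST → push 6. Stack: [0, 30, 6]
BINARY_OP - → 30 - 6 = 24. Stack: [0, 24]
BINARY_OP - → 0 - 24 = -24. Stack: [-24]
STORE_FAST y → y=-24. Stack: []
LOAD_FAST_LOAD_FAST s,b → push 240,30. Stack: [240, 30]
BINARY_OP * → 240 * 30 = 7200. Stack: [7200]
LOAD_CONST → push 5. Stack: [7200, 5]
LOAD_FAST y → push -24. Stack: [7200, 5, -24]
BINARY_OP - → 5 - -24 = 29. Stack: [7200, 29]
BINARY_OP * → 7200 * 29 = 208800. Stack: [208800]
STORE_FAST u → u=208800. Stack: []
LOAD_CONST → push 1. Stack: [1]
LOAD_FAST_LOAD_FAST y,u → push -24,208800. Stack: [1, -24, 208800]
BINARY_OP - → -24 - 208800 = -208824. Stack: [1, -208824]
BINARY_OP * → 1 * -208824 = -208824. Stack: [-208824]
STORE_FAST z → z=-208824. Stack: []
LOAD_FAST z → push -208824. Stack: [-208824]
RETURN_VALUE → return -208824.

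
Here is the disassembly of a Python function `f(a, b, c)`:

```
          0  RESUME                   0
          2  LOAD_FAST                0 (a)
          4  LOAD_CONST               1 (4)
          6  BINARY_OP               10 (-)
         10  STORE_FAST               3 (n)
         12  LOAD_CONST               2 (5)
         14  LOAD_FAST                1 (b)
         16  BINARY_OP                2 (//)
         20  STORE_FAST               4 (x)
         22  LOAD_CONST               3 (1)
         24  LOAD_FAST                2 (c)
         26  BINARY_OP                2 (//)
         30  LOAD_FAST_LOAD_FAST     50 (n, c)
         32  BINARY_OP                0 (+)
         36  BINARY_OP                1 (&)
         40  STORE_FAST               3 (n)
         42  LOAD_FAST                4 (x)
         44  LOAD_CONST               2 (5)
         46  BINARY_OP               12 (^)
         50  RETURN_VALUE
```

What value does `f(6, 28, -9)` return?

5

LOAD_FAST a → push 6. Stack: [6]
LOAD_CONST → push 4. Stack: [6, 4]
BINARY_OP - → 6 - 4 = 2. Stack: [2]
STORE_FAST n → n=2. Stack: []
LOAD_CONST → push 5. Stack: [5]
LOAD_FAST b → push 28. Stack: [5, 28]
BINARY_OP // → 5 // 28 = 0. Stack: [0]
STORE_FAST x → x=0. Stack: []
LOAD_CONST → push 1. Stack: [1]
LOAD_FAST c → push -9. Stack: [1, -9]
BINARY_OP // → 1 // -9 = -1. Stack: [-1]
LOAD_FAST_LOAD_FAST n,c → push 2,-9. Stack: [-1, 2, -9]
BINARY_OP + → 2 + -9 = -7. Stack: [-1, -7]
BINARY_OP & → -1 & -7 = -7. Stack: [-7]
STORE_FAST n → n=-7. Stack: []
LOAD_FAST x → push 0. Stack: [0]
LOAD_CONST → push 5. Stack: [0, 5]
BINARY_OP ^ → 0 ^ 5 = 5. Stack: [5]
RETURN_VALUE → return 5.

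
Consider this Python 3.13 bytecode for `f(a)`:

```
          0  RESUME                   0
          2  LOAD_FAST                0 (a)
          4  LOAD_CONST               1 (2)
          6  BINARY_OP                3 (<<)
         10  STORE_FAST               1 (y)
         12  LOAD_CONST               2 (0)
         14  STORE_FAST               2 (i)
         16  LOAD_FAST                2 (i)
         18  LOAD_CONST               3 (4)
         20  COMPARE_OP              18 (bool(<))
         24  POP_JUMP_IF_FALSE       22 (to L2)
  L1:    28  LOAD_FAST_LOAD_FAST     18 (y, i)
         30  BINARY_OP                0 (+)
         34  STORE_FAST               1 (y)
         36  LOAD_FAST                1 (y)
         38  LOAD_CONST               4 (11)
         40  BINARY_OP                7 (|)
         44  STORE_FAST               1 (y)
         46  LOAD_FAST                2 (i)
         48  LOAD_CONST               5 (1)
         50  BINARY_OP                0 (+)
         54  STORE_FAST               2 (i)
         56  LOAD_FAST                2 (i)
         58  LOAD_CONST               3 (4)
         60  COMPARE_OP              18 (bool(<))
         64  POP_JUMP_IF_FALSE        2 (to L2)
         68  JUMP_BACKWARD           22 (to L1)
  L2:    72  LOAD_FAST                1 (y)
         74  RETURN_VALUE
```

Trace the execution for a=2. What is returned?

LOAD_FAST a → push 2
LOAD_CONST → push 2
BINARY_OP << → 2 << 2 = 8
STORE_FAST y → y=8
LOAD_CONST → push 0
STORE_FAST i → i=0
LOAD_FAST i → push 0
LOAD_CONST → push 4
COMPARE_OP bool(<) → 0 vs 4 = True
POP_JUMP_IF_FALSE → pop True; no jump
LOAD_FAST_LOAD_FAST y,i → push 8,0
BINARY_OP + → 8 + 0 = 8
STORE_FAST y → y=8
LOAD_FAST y → push 8
LOAD_CONST → push 11
BINARY_OP | → 8 | 11 = 11
STORE_FAST y → y=11
LOAD_FAST i → push 0
LOAD_CONST → push 1
BINARY_OP + → 0 + 1 = 1
STORE_FAST i → i=1
LOAD_FAST i → push 1
LOAD_CONST → push 4
COMPARE_OP bool(<) → 1 vs 4 = True
POP_JUMP_IF_FALSE → pop True; no jump
LOAD_FAST_LOAD_FAST y,i → push 11,1
BINARY_OP + → 11 + 1 = 12
STORE_FAST y → y=12
LOAD_FAST y → push 12
LOAD_CONST → push 11
BINARY_OP | → 12 | 11 = 15
STORE_FAST y → y=15
LOAD_FAST i → push 1
LOAD_CONST → push 1
BINARY_OP + → 1 + 1 = 2
STORE_FAST i → i=2
LOAD_FAST i → push 2
LOAD_CONST → push 4
COMPARE_OP bool(<) → 2 vs 4 = True
POP_JUMP_IF_FALSE → pop True; no jump
LOAD_FAST_LOAD_FAST y,i → push 15,2
BINARY_OP + → 15 + 2 = 17
STORE_FAST y → y=17
LOAD_FAST y → push 17
LOAD_CONST → push 11
BINARY_OP | → 17 | 11 = 27
STORE_FAST y → y=27
LOAD_FAST i → push 2
LOAD_CONST → push 1
BINARY_OP + → 2 + 1 = 3
STORE_FAST i → i=3
LOAD_FAST i → push 3
LOAD_CONST → push 4
COMPARE_OP bool(<) → 3 vs 4 = True
POP_JUMP_IF_FALSE → pop True; no jump
LOAD_FAST_LOAD_FAST y,i → push 27,3
BINARY_OP + → 27 + 3 = 30
STORE_FAST y → y=30
LOAD_FAST y → push 30
LOAD_CONST → push 11
BINARY_OP | → 30 | 11 = 31
STORE_FAST y → y=31
LOAD_FAST i → push 3
LOAD_CONST → push 1
BINARY_OP + → 3 + 1 = 4
STORE_FAST i → i=4
LOAD_FAST i → push 4
LOAD_CONST → push 4
COMPARE_OP bool(<) → 4 vs 4 = False
POP_JUMP_IF_FALSE → pop False; jump
LOAD_FAST y → push 31
RETURN_VALUE → return 31.

31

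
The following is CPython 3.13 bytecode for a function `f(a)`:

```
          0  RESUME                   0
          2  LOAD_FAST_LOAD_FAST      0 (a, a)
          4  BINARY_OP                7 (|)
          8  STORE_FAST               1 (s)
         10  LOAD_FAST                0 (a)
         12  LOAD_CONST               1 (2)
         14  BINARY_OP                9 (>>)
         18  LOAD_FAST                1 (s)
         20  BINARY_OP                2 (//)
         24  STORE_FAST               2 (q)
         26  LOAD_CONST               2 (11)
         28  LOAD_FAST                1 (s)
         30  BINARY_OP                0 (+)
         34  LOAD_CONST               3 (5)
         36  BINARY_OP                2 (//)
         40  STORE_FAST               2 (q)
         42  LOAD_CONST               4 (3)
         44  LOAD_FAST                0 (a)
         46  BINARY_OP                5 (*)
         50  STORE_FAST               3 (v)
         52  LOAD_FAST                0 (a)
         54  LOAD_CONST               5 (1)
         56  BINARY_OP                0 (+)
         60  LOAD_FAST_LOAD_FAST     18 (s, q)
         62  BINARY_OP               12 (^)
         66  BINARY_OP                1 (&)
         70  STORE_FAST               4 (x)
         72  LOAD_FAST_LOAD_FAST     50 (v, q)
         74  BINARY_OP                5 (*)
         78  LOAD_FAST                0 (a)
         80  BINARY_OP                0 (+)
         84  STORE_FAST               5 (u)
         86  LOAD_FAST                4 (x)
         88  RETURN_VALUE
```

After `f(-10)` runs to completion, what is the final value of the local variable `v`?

LOAD_FAST_LOAD_FAST a,a → push -10,-10. Stack: [-10, -10]
BINARY_OP | → -10 | -10 = -10. Stack: [-10]
STORE_FAST s → s=-10. Stack: []
LOAD_FAST a → push -10. Stack: [-10]
LOAD_CONST → push 2. Stack: [-10, 2]
BINARY_OP >> → -10 >> 2 = -3. Stack: [-3]
LOAD_FAST s → push -10. Stack: [-3, -10]
BINARY_OP // → -3 // -10 = 0. Stack: [0]
STORE_FAST q → q=0. Stack: []
LOAD_CONST → push 11. Stack: [11]
LOAD_FAST s → push -10. Stack: [11, -10]
BINARY_OP + → 11 + -10 = 1. Stack: [1]
LOAD_CONST → push 5. Stack: [1, 5]
BINARY_OP // → 1 // 5 = 0. Stack: [0]
STORE_FAST q → q=0. Stack: []
LOAD_CONST → push 3. Stack: [3]
LOAD_FAST a → push -10. Stack: [3, -10]
BINARY_OP * → 3 * -10 = -30. Stack: [-30]
STORE_FAST v → v=-30. Stack: []
LOAD_FAST a → push -10. Stack: [-10]
LOAD_CONST → push 1. Stack: [-10, 1]
BINARY_OP + → -10 + 1 = -9. Stack: [-9]
LOAD_FAST_LOAD_FAST s,q → push -10,0. Stack: [-9, -10, 0]
BINARY_OP ^ → -10 ^ 0 = -10. Stack: [-9, -10]
BINARY_OP & → -9 & -10 = -10. Stack: [-10]
STORE_FAST x → x=-10. Stack: []
LOAD_FAST_LOAD_FAST v,q → push -30,0. Stack: [-30, 0]
BINARY_OP * → -30 * 0 = 0. Stack: [0]
LOAD_FAST a → push -10. Stack: [0, -10]
BINARY_OP + → 0 + -10 = -10. Stack: [-10]
STORE_FAST u → u=-10. Stack: []
LOAD_FAST x → push -10. Stack: [-10]
RETURN_VALUE → return -10.

-30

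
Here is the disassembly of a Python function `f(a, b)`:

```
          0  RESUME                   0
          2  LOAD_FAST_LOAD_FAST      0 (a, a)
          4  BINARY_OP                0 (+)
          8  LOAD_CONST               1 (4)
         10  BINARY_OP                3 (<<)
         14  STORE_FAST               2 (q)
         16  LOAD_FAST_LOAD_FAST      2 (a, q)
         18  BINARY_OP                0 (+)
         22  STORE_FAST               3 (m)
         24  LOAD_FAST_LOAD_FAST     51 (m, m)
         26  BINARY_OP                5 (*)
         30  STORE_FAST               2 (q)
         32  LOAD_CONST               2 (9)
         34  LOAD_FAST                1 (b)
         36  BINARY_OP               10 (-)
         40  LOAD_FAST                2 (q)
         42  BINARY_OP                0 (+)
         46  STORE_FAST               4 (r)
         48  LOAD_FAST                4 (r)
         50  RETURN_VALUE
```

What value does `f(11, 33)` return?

131745

LOAD_FAST_LOAD_FAST a,a → push 11,11. Stack: [11, 11]
BINARY_OP + → 11 + 11 = 22. Stack: [22]
LOAD_CONST → push 4. Stack: [22, 4]
BINARY_OP << → 22 << 4 = 352. Stack: [352]
STORE_FAST q → q=352. Stack: []
LOAD_FAST_LOAD_FAST a,q → push 11,352. Stack: [11, 352]
BINARY_OP + → 11 + 352 = 363. Stack: [363]
STORE_FAST m → m=363. Stack: []
LOAD_FAST_LOAD_FAST m,m → push 363,363. Stack: [363, 363]
BINARY_OP * → 363 * 363 = 131769. Stack: [131769]
STORE_FAST q → q=131769. Stack: []
LOAD_CONST → push 9. Stack: [9]
LOAD_FAST b → push 33. Stack: [9, 33]
BINARY_OP - → 9 - 33 = -24. Stack: [-24]
LOAD_FAST q → push 131769. Stack: [-24, 131769]
BINARY_OP + → -24 + 131769 = 131745. Stack: [131745]
STORE_FAST r → r=131745. Stack: []
LOAD_FAST r → push 131745. Stack: [131745]
RETURN_VALUE → return 131745.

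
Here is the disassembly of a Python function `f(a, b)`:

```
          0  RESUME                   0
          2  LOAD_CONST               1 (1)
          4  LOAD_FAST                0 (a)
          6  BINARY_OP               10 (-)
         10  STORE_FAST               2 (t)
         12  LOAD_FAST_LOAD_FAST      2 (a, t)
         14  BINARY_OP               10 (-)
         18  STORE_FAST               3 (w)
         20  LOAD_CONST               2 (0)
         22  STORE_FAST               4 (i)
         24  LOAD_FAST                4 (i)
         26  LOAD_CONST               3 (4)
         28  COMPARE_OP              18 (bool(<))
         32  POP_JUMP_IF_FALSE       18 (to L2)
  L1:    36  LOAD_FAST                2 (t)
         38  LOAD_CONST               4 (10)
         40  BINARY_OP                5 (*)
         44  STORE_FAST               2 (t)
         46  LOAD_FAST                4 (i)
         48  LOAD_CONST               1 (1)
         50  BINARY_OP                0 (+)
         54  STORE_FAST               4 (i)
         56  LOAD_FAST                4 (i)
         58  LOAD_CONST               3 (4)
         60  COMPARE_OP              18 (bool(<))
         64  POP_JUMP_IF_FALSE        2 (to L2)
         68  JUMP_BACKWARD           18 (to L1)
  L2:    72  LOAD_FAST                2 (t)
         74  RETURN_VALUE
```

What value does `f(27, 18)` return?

-260000

LOAD_CONST → push 1. Stack: [1]
LOAD_FAST a → push 27. Stack: [1, 27]
BINARY_OP - → 1 - 27 = -26. Stack: [-26]
STORE_FAST t → t=-26. Stack: []
LOAD_FAST_LOAD_FAST a,t → push 27,-26. Stack: [27, -26]
BINARY_OP - → 27 - -26 = 53. Stack: [53]
STORE_FAST w → w=53. Stack: []
LOAD_CONST → push 0. Stack: [0]
STORE_FAST i → i=0. Stack: []
LOAD_FAST i → push 0. Stack: [0]
LOAD_CONST → push 4. Stack: [0, 4]
COMPARE_OP bool(<) → 0 vs 4 = True. Stack: [True]
POP_JUMP_IF_FALSE → pop True; no jump. Stack: []
LOAD_FAST t → push -26. Stack: [-26]
LOAD_CONST → push 10. Stack: [-26, 10]
BINARY_OP * → -26 * 10 = -260. Stack: [-260]
STORE_FAST t → t=-260. Stack: []
LOAD_FAST i → push 0. Stack: [0]
LOAD_CONST → push 1. Stack: [0, 1]
BINARY_OP + → 0 + 1 = 1. Stack: [1]
STORE_FAST i → i=1. Stack: []
LOAD_FAST i → push 1. Stack: [1]
LOAD_CONST → push 4. Stack: [1, 4]
COMPARE_OP bool(<) → 1 vs 4 = True. Stack: [True]
POP_JUMP_IF_FALSE → pop True; no jump. Stack: []
LOAD_FAST t → push -260. Stack: [-260]
LOAD_CONST → push 10. Stack: [-260, 10]
BINARY_OP * → -260 * 10 = -2600. Stack: [-2600]
STORE_FAST t → t=-2600. Stack: []
LOAD_FAST i → push 1. Stack: [1]
LOAD_CONST → push 1. Stack: [1, 1]
BINARY_OP + → 1 + 1 = 2. Stack: [2]
STORE_FAST i → i=2. Stack: []
LOAD_FAST i → push 2. Stack: [2]
LOAD_CONST → push 4. Stack: [2, 4]
COMPARE_OP bool(<) → 2 vs 4 = True. Stack: [True]
POP_JUMP_IF_FALSE → pop True; no jump. Stack: []
LOAD_FAST t → push -2600. Stack: [-2600]
LOAD_CONST → push 10. Stack: [-2600, 10]
BINARY_OP * → -2600 * 10 = -26000. Stack: [-26000]
STORE_FAST t → t=-26000. Stack: []
LOAD_FAST i → push 2. Stack: [2]
LOAD_CONST → push 1. Stack: [2, 1]
BINARY_OP + → 2 + 1 = 3. Stack: [3]
STORE_FAST i → i=3. Stack: []
LOAD_FAST i → push 3. Stack: [3]
LOAD_CONST → push 4. Stack: [3, 4]
COMPARE_OP bool(<) → 3 vs 4 = True. Stack: [True]
POP_JUMP_IF_FALSE → pop True; no jump. Stack: []
LOAD_FAST t → push -26000. Stack: [-26000]
LOAD_CONST → push 10. Stack: [-26000, 10]
BINARY_OP * → -26000 * 10 = -260000. Stack: [-260000]
STORE_FAST t → t=-260000. Stack: []
LOAD_FAST i → push 3. Stack: [3]
LOAD_CONST → push 1. Stack: [3, 1]
BINARY_OP + → 3 + 1 = 4. Stack: [4]
STORE_FAST i → i=4. Stack: []
LOAD_FAST i → push 4. Stack: [4]
LOAD_CONST → push 4. Stack: [4, 4]
COMPARE_OP bool(<) → 4 vs 4 = False. Stack: [False]
POP_JUMP_IF_FALSE → pop False; jump. Stack: []
LOAD_FAST t → push -260000. Stack: [-260000]
RETURN_VALUE → return -260000.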